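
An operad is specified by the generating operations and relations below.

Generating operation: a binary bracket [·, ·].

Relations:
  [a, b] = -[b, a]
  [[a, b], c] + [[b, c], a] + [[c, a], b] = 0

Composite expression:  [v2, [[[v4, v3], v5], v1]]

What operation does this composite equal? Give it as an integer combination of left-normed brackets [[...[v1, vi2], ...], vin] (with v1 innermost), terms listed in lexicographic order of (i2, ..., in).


-[[[[v1, v3], v4], v5], v2] + [[[[v1, v4], v3], v5], v2] + [[[[v1, v5], v3], v4], v2] - [[[[v1, v5], v4], v3], v2]

Skip Jacobi rewriting: expand, keep v1-initial words, read off terms.
Composite bracket: [v2, [[[v4, v3], v5], v1]]
Expanding via [a, b] = ab - ba: 16 signed words (2^4 = 16).
Words beginning with v1 determine it all:
  v1v3v4v5v2 (sign -1) contributes -[[[[v1, v3], v4], v5], v2]
  v1v4v3v5v2 (sign +1) contributes +[[[[v1, v4], v3], v5], v2]
  v1v5v3v4v2 (sign +1) contributes +[[[[v1, v5], v3], v4], v2]
  v1v5v4v3v2 (sign -1) contributes -[[[[v1, v5], v4], v3], v2]


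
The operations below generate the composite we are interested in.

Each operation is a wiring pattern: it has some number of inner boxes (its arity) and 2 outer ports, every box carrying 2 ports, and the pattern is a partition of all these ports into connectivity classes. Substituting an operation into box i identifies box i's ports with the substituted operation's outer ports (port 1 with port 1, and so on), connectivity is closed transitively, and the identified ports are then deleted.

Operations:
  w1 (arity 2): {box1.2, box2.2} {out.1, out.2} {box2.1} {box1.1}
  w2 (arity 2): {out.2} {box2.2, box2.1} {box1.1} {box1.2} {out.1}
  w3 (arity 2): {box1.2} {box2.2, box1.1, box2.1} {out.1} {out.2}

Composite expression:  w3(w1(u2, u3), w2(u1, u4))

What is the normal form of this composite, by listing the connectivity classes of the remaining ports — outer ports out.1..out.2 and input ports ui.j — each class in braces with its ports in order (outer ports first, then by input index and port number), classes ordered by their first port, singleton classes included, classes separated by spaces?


{out.1} {out.2} {u1.1} {u1.2} {u2.1} {u2.2, u3.2} {u3.1} {u4.1, u4.2}

Two ports join when wires chain via w3-identified ports.
stage w1: inputs (u2, u3), connectivity {out.1, out.2} {u2.1} {u2.2, u3.2} {u3.1}, out.j its boundary
stage w2: inputs (u1, u4), connectivity {out.1} {out.2} {u1.1} {u1.2} {u4.1, u4.2}, out.j its boundary
stage w3: inputs (u2, u3, u1, u4), connectivity {out.1} {out.2} {u1.1} {u1.2} {u2.1} {u2.2, u3.2} {u3.1} {u4.1, u4.2}, out.j its boundary


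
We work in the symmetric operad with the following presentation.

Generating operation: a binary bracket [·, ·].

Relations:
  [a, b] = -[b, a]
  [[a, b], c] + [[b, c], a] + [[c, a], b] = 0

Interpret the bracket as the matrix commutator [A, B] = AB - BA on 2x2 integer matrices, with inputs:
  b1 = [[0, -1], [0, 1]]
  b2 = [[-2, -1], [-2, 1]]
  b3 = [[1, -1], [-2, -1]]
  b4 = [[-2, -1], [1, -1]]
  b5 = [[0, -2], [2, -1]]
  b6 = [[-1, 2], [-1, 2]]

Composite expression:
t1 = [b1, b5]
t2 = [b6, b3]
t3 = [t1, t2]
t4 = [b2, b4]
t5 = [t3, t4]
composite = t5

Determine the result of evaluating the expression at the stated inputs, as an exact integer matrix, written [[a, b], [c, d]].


[[274, 116], [532, -274]]

[b1, b5] = [[-2, 3], [2, 2]]
[b6, b3] = [[-5, -1], [-8, 5]]
[[b1, b5], [b6, b3]] = [[-22, 34], [-52, 22]]
[b2, b4] = [[-3, 2], [5, 3]]
[[[b1, b5], [b6, b3]], [b2, b4]] = [[274, 116], [532, -274]]


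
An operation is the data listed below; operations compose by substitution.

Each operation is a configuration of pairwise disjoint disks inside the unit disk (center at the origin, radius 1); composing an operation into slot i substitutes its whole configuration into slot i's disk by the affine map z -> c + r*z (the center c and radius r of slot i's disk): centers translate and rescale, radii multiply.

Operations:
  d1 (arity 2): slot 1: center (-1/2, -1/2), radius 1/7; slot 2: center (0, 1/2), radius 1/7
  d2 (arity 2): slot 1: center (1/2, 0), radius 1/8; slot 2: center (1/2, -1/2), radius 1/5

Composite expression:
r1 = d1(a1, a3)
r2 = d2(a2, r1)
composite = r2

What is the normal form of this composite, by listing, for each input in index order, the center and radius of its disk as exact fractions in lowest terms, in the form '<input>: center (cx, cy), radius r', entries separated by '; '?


a1: center (2/5, -3/5), radius 1/35; a2: center (1/2, 0), radius 1/8; a3: center (1/2, -2/5), radius 1/35

Each a-disk chains the slot maps above it in d2; radii multiply.
for a2, the 1-step affine chain lands on center (1/2, 0), radius 1/8
for a1, the 2-step affine chain lands on center (2/5, -3/5), radius 1/35
for a3, the 2-step affine chain lands on center (1/2, -2/5), radius 1/35


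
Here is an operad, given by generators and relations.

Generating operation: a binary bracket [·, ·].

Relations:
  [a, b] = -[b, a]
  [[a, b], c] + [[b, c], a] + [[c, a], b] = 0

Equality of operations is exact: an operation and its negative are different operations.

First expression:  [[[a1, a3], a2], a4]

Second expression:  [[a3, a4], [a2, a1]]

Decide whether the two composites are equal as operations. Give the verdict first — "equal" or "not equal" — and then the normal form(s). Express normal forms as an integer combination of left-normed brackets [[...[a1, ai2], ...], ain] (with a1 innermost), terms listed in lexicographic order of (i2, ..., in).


Normal form of the first expression: [[[a1, a3], a2], a4]
Normal form of the second expression: [[[a1, a2], a3], a4] - [[[a1, a2], a4], a3]
The normal forms differ: not equal.

not equal: they reduce to [[[a1, a3], a2], a4] and [[[a1, a2], a3], a4] - [[[a1, a2], a4], a3]


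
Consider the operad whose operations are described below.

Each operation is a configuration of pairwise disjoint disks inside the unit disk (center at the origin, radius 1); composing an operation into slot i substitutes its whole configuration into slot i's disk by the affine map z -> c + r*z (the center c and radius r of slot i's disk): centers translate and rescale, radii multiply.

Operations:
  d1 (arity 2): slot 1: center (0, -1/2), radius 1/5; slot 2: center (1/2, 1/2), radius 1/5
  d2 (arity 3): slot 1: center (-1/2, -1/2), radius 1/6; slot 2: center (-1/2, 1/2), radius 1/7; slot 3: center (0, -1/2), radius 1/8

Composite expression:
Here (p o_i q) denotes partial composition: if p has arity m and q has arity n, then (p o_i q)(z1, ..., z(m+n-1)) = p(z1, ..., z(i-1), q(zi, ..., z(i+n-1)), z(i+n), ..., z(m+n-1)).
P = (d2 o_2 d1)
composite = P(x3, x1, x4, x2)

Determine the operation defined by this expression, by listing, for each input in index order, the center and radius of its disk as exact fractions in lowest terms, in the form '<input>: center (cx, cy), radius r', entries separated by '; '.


x1: center (-1/2, 3/7), radius 1/35; x2: center (0, -1/2), radius 1/8; x3: center (-1/2, -1/2), radius 1/6; x4: center (-3/7, 4/7), radius 1/35

Affine substitution under d2: radii multiply and x-centers shift.
input x3: applying the 1 nested substitution gives center (-1/2, -1/2), radius 1/6
input x1: applying the 2 nested substitutions gives center (-1/2, 3/7), radius 1/35
input x4: applying the 2 nested substitutions gives center (-3/7, 4/7), radius 1/35
input x2: applying the 1 nested substitution gives center (0, -1/2), radius 1/8


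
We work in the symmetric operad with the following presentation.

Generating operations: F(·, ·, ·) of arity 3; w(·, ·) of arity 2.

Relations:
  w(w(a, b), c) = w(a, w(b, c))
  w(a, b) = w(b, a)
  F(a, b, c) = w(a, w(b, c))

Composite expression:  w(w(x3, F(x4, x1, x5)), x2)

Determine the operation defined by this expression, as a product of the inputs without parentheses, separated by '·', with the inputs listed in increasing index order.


x1 · x2 · x3 · x4 · x5

Both nesting and order wash out for w; what remains is which x's occur.
F(x4, x1, x5) flattens to x4 · x1 · x5
w(x3, F(x4, x1, x5)) flattens to x3 · x4 · x1 · x5
w(w(x3, F(x4, x1, x5)), x2) flattens to x3 · x4 · x1 · x5 · x2
putting the inputs in ascending order: x1 · x2 · x3 · x4 · x5


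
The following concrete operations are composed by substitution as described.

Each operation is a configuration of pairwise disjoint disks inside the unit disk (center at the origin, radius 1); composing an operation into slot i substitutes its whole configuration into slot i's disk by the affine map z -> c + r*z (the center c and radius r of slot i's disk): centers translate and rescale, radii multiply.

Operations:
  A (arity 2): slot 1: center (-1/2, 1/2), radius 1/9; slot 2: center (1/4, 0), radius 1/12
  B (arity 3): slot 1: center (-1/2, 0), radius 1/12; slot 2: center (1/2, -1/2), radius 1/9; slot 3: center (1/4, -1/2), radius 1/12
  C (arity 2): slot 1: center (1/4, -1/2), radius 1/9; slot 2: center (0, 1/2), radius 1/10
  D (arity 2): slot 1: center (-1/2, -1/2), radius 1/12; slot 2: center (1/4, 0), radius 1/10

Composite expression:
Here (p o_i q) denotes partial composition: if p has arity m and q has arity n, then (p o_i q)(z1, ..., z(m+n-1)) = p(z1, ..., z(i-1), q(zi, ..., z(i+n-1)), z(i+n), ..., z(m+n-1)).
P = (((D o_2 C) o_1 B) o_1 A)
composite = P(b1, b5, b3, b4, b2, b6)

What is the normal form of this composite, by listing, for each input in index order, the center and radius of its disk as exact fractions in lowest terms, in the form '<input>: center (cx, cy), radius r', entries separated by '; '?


b1: center (-157/288, -143/288), radius 1/1296; b2: center (11/40, -1/20), radius 1/90; b3: center (-11/24, -13/24), radius 1/108; b4: center (-23/48, -13/24), radius 1/144; b5: center (-311/576, -1/2), radius 1/1728; b6: center (1/4, 1/20), radius 1/100

Follow each b-input down from D: c' goes to c + r*c', radius to r*r'.
input b1: applying the 3 nested substitutions gives center (-157/288, -143/288), radius 1/1296
input b5: applying the 3 nested substitutions gives center (-311/576, -1/2), radius 1/1728
input b3: applying the 2 nested substitutions gives center (-11/24, -13/24), radius 1/108
input b4: applying the 2 nested substitutions gives center (-23/48, -13/24), radius 1/144
input b2: applying the 2 nested substitutions gives center (11/40, -1/20), radius 1/90
input b6: applying the 2 nested substitutions gives center (1/4, 1/20), radius 1/100


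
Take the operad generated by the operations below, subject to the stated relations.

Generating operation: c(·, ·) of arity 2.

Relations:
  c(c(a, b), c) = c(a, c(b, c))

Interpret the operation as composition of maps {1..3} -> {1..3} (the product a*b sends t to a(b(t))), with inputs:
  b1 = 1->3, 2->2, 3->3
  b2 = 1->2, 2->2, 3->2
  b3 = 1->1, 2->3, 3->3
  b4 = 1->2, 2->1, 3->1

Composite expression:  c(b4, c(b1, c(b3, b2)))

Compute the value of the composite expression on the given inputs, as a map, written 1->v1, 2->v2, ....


1->1, 2->1, 3->1

c(b3, b2) = 1->3, 2->3, 3->3
c(b1, c(b3, b2)) = 1->3, 2->3, 3->3
c(b4, c(b1, c(b3, b2))) = 1->1, 2->1, 3->1


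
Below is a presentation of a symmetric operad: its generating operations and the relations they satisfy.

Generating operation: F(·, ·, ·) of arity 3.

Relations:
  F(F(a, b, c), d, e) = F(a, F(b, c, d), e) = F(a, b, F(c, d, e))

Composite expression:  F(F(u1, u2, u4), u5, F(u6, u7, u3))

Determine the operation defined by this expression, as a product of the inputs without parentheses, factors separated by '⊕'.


u1 ⊕ u2 ⊕ u4 ⊕ u5 ⊕ u6 ⊕ u7 ⊕ u3

All parenthesizations of F agree; list the u-inputs left to right.
F(u1, u2, u4) spells out as u1 ⊕ u2 ⊕ u4
F(u6, u7, u3) spells out as u6 ⊕ u7 ⊕ u3
F(F(u1, u2, u4), u5, F(u6, u7, u3)) spells out as u1 ⊕ u2 ⊕ u4 ⊕ u5 ⊕ u6 ⊕ u7 ⊕ u3


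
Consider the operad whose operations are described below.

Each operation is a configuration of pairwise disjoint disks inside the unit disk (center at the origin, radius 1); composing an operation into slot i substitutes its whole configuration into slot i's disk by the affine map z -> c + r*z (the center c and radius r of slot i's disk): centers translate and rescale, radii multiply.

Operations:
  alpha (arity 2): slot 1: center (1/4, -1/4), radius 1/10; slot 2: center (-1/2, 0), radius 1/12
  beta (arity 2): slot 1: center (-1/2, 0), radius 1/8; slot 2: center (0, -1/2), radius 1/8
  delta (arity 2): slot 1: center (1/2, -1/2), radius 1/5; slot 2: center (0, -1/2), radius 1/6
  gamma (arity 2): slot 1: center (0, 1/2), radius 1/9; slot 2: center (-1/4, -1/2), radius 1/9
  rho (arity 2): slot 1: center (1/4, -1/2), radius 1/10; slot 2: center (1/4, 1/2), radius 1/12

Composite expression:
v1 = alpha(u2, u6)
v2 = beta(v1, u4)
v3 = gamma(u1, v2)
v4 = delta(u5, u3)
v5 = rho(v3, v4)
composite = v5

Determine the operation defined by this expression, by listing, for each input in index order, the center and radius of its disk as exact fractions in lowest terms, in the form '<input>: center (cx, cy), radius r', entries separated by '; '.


Below rho, radii multiply path by path; the u-disk centers shift.
u1 passes through 2 substitutions, ending at center (1/4, -9/20), radius 1/90
u2 passes through 4 substitutions, ending at center (211/960, -317/576), radius 1/7200
u6 passes through 4 substitutions, ending at center (7/32, -11/20), radius 1/8640
u4 passes through 3 substitutions, ending at center (9/40, -5/9), radius 1/720
u5 passes through 2 substitutions, ending at center (7/24, 11/24), radius 1/60
u3 passes through 2 substitutions, ending at center (1/4, 11/24), radius 1/72

u1: center (1/4, -9/20), radius 1/90; u2: center (211/960, -317/576), radius 1/7200; u3: center (1/4, 11/24), radius 1/72; u4: center (9/40, -5/9), radius 1/720; u5: center (7/24, 11/24), radius 1/60; u6: center (7/32, -11/20), radius 1/8640


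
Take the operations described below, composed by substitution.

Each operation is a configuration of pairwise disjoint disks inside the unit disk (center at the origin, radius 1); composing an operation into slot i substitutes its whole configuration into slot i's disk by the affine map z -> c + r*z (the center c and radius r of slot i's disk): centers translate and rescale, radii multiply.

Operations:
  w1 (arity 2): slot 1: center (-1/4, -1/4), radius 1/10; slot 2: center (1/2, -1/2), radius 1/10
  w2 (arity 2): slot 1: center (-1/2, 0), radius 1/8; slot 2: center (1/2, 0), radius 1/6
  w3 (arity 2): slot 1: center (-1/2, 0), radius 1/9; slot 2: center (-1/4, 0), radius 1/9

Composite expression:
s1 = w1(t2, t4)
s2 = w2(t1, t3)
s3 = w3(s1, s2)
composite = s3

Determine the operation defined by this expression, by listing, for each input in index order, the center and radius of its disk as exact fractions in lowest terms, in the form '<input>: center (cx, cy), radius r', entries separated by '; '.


Follow each t-input down from w3: c' goes to c + r*c', radius to r*r'.
input t2: applying the 2 nested substitutions gives center (-19/36, -1/36), radius 1/90
input t4: applying the 2 nested substitutions gives center (-4/9, -1/18), radius 1/90
input t1: applying the 2 nested substitutions gives center (-11/36, 0), radius 1/72
input t3: applying the 2 nested substitutions gives center (-7/36, 0), radius 1/54

t1: center (-11/36, 0), radius 1/72; t2: center (-19/36, -1/36), radius 1/90; t3: center (-7/36, 0), radius 1/54; t4: center (-4/9, -1/18), radius 1/90


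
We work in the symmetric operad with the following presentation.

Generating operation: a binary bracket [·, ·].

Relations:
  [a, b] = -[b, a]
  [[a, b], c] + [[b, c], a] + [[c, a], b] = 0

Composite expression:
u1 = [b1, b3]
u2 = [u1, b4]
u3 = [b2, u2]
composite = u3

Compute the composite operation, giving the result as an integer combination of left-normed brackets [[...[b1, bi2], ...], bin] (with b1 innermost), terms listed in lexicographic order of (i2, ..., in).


-[[[b1, b3], b4], b2]

A multilinear Lie element is pinned by b1-initial words (b1 innermost).
Composite bracket: [b2, [[b1, b3], b4]]
Under [a, b] = ab - ba we get 8 signed associative words (2^3 = 8).
Only words starting with b1 matter:
  word b1b3b4b2 has sign -1, contributing -[[[b1, b3], b4], b2]


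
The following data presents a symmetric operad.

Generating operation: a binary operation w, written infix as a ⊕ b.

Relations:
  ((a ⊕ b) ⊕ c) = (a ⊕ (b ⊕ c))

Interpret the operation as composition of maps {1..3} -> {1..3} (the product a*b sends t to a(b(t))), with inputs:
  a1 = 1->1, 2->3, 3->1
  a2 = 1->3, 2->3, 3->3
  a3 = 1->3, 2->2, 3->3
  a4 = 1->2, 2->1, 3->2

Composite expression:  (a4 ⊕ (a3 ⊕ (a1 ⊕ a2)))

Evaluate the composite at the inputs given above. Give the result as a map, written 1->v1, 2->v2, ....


1->2, 2->2, 3->2

(a1 ⊕ a2) = 1->1, 2->1, 3->1
(a3 ⊕ (a1 ⊕ a2)) = 1->3, 2->3, 3->3
(a4 ⊕ (a3 ⊕ (a1 ⊕ a2))) = 1->2, 2->2, 3->2


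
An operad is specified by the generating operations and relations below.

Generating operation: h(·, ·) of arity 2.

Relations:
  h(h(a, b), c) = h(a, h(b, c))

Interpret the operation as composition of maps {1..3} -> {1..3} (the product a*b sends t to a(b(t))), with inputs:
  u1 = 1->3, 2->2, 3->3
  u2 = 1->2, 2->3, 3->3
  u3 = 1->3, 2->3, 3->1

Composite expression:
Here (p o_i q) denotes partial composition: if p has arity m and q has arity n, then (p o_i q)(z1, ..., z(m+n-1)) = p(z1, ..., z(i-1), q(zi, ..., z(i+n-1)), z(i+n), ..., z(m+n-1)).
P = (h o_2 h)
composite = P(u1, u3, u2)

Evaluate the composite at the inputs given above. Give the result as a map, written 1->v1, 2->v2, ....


h(u3, u2) = 1->3, 2->1, 3->1
h(u1, h(u3, u2)) = 1->3, 2->3, 3->3

1->3, 2->3, 3->3


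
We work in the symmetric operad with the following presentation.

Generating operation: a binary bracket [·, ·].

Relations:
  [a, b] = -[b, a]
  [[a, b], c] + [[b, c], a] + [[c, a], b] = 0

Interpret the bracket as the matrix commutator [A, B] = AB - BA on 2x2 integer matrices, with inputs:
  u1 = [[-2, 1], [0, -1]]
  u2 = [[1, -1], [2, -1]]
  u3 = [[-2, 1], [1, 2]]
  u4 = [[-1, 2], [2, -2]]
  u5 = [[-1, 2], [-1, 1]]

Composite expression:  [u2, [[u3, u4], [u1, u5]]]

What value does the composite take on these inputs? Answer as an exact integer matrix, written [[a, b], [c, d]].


[u3, u4] = [[0, -9], [9, 0]]
[u1, u5] = [[-1, 0], [-1, 1]]
[[u3, u4], [u1, u5]] = [[9, -18], [-18, -9]]
[u2, [[u3, u4], [u1, u5]]] = [[54, -18], [72, -54]]

[[54, -18], [72, -54]]


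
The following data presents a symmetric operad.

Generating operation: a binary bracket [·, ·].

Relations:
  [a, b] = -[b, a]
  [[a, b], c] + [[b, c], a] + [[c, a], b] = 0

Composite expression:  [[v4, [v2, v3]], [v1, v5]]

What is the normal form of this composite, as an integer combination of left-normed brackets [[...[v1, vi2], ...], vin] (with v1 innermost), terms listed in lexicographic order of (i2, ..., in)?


In the tensor algebra, words opening v1 carry the v1-anchored form.
Composite bracket: [[v4, [v2, v3]], [v1, v5]]
Full expansion: 16 signed words from ab - ba (2^4 = 16).
Words beginning with v1 determine it all:
  v1v5v2v3v4 appears with sign +1, giving the term +[[[[v1, v5], v2], v3], v4]
  v1v5v3v2v4 appears with sign -1, giving the term -[[[[v1, v5], v3], v2], v4]
  v1v5v4v2v3 appears with sign -1, giving the term -[[[[v1, v5], v4], v2], v3]
  v1v5v4v3v2 appears with sign +1, giving the term +[[[[v1, v5], v4], v3], v2]

[[[[v1, v5], v2], v3], v4] - [[[[v1, v5], v3], v2], v4] - [[[[v1, v5], v4], v2], v3] + [[[[v1, v5], v4], v3], v2]


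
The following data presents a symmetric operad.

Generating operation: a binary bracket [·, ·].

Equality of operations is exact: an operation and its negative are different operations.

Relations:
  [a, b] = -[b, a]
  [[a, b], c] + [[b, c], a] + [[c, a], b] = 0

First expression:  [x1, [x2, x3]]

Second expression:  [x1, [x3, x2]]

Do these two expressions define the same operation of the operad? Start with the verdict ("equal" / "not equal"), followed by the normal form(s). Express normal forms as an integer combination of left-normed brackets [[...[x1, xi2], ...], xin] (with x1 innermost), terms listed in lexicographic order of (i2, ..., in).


not equal; the first gives [[x1, x2], x3] - [[x1, x3], x2] and the second -[[x1, x2], x3] + [[x1, x3], x2]


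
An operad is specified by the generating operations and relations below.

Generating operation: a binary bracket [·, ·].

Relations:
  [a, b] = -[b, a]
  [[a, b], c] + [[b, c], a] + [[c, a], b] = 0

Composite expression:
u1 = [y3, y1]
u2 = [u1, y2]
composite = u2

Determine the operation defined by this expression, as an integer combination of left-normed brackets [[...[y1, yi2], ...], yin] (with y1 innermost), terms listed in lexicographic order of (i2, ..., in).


Antisymmetry and Jacobi reduce to y1-anchored left-normed brackets.
Composite bracket: [[y3, y1], y2]
Applying ab - ba throughout gives 4 signed words (2^2 = 4).
Collect the words opening with y1:
  sign of y1y3y2 is -1, so it contributes -[[y1, y3], y2]

-[[y1, y3], y2]


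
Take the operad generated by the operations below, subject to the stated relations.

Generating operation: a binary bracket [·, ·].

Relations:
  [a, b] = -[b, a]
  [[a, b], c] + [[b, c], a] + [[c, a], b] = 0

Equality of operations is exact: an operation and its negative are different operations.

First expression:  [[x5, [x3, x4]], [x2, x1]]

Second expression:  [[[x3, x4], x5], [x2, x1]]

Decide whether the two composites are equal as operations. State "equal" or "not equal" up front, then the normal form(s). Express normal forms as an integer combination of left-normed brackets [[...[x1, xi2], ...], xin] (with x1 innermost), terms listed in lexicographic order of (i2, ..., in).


not equal; first: -[[[[x1, x2], x3], x4], x5] + [[[[x1, x2], x4], x3], x5] + [[[[x1, x2], x5], x3], x4] - [[[[x1, x2], x5], x4], x3]; second: [[[[x1, x2], x3], x4], x5] - [[[[x1, x2], x4], x3], x5] - [[[[x1, x2], x5], x3], x4] + [[[[x1, x2], x5], x4], x3]

Normal form of the first expression: -[[[[x1, x2], x3], x4], x5] + [[[[x1, x2], x4], x3], x5] + [[[[x1, x2], x5], x3], x4] - [[[[x1, x2], x5], x4], x3]
Normal form of the second expression: [[[[x1, x2], x3], x4], x5] - [[[[x1, x2], x4], x3], x5] - [[[[x1, x2], x5], x3], x4] + [[[[x1, x2], x5], x4], x3]
Distinct normal forms: not equal.


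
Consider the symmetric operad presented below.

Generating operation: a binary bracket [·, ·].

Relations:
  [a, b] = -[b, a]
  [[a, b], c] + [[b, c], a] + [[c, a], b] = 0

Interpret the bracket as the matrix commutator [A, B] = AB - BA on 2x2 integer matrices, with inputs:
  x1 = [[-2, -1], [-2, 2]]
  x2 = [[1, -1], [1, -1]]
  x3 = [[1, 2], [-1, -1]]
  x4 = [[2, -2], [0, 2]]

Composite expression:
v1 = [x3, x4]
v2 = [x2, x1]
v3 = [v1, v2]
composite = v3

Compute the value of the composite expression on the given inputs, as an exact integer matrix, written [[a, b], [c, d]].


[[0, 48], [0, 0]]

[x3, x4] = [[-2, -4], [0, 2]]
[x2, x1] = [[3, -6], [0, -3]]
[[x3, x4], [x2, x1]] = [[0, 48], [0, 0]]


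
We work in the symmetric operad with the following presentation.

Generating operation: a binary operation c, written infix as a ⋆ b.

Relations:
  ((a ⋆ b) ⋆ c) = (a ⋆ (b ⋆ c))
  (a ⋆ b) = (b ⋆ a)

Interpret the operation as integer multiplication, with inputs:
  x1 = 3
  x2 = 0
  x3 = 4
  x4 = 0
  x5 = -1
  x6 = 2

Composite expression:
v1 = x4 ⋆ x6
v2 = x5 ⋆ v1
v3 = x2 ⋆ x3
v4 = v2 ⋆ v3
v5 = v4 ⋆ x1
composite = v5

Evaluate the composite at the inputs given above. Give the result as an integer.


0

(x4 ⋆ x6) = 0
(x5 ⋆ (x4 ⋆ x6)) = 0
(x2 ⋆ x3) = 0
((x5 ⋆ (x4 ⋆ x6)) ⋆ (x2 ⋆ x3)) = 0
(((x5 ⋆ (x4 ⋆ x6)) ⋆ (x2 ⋆ x3)) ⋆ x1) = 0


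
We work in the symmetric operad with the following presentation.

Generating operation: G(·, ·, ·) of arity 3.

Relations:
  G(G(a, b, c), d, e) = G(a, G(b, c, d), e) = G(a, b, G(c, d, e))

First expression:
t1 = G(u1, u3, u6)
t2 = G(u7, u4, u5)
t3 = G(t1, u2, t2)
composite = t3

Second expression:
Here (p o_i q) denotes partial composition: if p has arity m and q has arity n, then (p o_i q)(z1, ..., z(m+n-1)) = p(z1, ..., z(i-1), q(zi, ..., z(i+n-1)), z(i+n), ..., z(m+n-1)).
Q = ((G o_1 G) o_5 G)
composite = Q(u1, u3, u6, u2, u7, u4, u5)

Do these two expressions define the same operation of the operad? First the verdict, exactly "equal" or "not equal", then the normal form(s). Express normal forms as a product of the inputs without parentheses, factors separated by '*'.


Reducing the first expression gives u1 * u3 * u6 * u2 * u7 * u4 * u5
Reducing the second expression gives u1 * u3 * u6 * u2 * u7 * u4 * u5
Same normal form: equal.

equal; both compose to u1 * u3 * u6 * u2 * u7 * u4 * u5


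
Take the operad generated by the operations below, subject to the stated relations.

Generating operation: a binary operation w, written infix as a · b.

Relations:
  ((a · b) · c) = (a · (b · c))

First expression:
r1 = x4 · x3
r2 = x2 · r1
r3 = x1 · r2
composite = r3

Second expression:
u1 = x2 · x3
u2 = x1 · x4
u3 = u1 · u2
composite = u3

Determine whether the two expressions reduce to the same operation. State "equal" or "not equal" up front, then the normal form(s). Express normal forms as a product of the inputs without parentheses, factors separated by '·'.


not equal — first x1 · x2 · x4 · x3, second x2 · x3 · x1 · x4

Normal form of the first expression: x1 · x2 · x4 · x3
Normal form of the second expression: x2 · x3 · x1 · x4
The normal forms differ: not equal.


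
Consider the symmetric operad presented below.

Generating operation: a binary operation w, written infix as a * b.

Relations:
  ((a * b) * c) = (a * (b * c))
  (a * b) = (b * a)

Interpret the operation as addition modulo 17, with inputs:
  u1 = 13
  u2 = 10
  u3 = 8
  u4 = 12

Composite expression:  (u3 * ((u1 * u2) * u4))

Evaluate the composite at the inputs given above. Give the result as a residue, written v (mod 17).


9 (mod 17)


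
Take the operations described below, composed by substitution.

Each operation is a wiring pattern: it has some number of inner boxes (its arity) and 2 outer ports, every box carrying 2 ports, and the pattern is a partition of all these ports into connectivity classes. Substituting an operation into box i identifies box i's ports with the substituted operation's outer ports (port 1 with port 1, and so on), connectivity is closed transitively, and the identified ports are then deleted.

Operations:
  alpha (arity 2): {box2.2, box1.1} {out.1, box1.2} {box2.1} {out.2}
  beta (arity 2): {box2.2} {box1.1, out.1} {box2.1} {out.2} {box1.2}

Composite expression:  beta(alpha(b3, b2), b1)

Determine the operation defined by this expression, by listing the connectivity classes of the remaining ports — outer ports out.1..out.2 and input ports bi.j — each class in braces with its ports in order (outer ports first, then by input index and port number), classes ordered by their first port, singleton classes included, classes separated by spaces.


Substituting into beta glues patterns; closure does the rest.
after alpha, the pattern on (b3, b2) reads {out.1, b3.2} {out.2} {b2.1} {b2.2, b3.1} (out.j = its outer ports)
after beta, the pattern on (b3, b2, b1) reads {out.1, b3.2} {out.2} {b1.1} {b1.2} {b2.1} {b2.2, b3.1} (out.j = its outer ports)

{out.1, b3.2} {out.2} {b1.1} {b1.2} {b2.1} {b2.2, b3.1}


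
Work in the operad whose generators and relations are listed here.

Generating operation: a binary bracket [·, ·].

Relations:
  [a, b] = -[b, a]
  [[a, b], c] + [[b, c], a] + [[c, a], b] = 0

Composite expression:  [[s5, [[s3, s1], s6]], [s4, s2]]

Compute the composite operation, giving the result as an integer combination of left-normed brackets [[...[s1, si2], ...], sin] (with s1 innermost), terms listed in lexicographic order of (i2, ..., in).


-[[[[[s1, s3], s6], s5], s2], s4] + [[[[[s1, s3], s6], s5], s4], s2]

A multilinear Lie element is pinned by s1-initial words (s1 innermost).
Composite bracket: [[s5, [[s3, s1], s6]], [s4, s2]]
Under [a, b] = ab - ba we get 32 signed associative words (2^5 = 32).
Only words starting with s1 matter:
  s1s3s6s5s2s4 appears with sign -1, giving the term -[[[[[s1, s3], s6], s5], s2], s4]
  s1s3s6s5s4s2 appears with sign +1, giving the term +[[[[[s1, s3], s6], s5], s4], s2]


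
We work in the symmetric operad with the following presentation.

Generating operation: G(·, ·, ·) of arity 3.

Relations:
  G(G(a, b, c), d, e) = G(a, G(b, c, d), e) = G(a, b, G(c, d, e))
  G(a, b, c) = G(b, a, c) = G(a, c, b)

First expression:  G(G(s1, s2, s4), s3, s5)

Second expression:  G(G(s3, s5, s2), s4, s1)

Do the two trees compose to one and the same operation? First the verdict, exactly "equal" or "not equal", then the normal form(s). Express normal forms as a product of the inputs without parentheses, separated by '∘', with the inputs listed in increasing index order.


Normal form of the first expression: s1 ∘ s2 ∘ s3 ∘ s4 ∘ s5
Normal form of the second expression: s1 ∘ s2 ∘ s3 ∘ s4 ∘ s5
Same normal form: equal.

equal: each reduces to s1 ∘ s2 ∘ s3 ∘ s4 ∘ s5


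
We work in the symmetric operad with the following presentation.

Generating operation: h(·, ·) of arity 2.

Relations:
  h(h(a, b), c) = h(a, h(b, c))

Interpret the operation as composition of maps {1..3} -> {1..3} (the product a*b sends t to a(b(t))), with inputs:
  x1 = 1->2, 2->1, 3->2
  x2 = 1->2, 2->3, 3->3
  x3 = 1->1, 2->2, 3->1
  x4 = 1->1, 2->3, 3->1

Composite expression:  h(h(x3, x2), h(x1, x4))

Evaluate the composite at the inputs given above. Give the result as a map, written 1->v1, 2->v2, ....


1->1, 2->1, 3->1

h(x3, x2) = 1->2, 2->1, 3->1
h(x1, x4) = 1->2, 2->2, 3->2
h(h(x3, x2), h(x1, x4)) = 1->1, 2->1, 3->1


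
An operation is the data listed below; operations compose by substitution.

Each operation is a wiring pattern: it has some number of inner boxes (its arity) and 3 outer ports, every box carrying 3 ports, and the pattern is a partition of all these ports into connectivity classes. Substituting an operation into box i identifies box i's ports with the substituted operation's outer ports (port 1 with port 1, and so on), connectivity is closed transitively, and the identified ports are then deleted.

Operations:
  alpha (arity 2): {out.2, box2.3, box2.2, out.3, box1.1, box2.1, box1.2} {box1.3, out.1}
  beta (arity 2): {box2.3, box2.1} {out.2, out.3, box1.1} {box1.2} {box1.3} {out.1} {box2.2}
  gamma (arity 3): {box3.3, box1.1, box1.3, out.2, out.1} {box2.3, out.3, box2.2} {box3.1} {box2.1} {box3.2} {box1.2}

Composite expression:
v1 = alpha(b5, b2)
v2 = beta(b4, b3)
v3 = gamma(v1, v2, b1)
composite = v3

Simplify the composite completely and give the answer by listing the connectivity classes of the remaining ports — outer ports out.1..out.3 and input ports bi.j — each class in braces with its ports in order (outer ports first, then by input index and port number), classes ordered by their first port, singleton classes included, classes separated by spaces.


{out.1, out.2, b1.3, b2.1, b2.2, b2.3, b5.1, b5.2, b5.3} {out.3, b4.1} {b1.1} {b1.2} {b3.1, b3.3} {b3.2} {b4.2} {b4.3}

Substituting into gamma glues patterns; closure does the rest.
after alpha, the pattern on (b5, b2) reads {out.1, b5.3} {out.2, out.3, b2.1, b2.2, b2.3, b5.1, b5.2} (out.j = its outer ports)
after beta, the pattern on (b4, b3) reads {out.1} {out.2, out.3, b4.1} {b3.1, b3.3} {b3.2} {b4.2} {b4.3} (out.j = its outer ports)
after gamma, the pattern on (b5, b2, b4, b3, b1) reads {out.1, out.2, b1.3, b2.1, b2.2, b2.3, b5.1, b5.2, b5.3} {out.3, b4.1} {b1.1} {b1.2} {b3.1, b3.3} {b3.2} {b4.2} {b4.3} (out.j = its outer ports)


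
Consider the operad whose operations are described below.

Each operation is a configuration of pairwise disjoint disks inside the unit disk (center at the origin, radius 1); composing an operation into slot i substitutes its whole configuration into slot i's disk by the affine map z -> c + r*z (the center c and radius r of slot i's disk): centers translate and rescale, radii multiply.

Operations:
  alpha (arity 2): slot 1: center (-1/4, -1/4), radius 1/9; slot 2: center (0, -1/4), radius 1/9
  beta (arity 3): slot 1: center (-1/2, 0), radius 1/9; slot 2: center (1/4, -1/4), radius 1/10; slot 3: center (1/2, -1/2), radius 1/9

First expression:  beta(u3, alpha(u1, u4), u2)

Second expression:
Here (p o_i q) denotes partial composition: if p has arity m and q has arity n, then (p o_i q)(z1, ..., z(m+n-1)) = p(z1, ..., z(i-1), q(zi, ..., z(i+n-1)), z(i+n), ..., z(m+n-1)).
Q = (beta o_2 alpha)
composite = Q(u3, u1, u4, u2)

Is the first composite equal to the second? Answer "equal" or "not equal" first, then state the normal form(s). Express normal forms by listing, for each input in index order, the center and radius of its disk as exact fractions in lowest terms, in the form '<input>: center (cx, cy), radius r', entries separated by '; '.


In normal form, the first expression is u1: center (9/40, -11/40), radius 1/90; u2: center (1/2, -1/2), radius 1/9; u3: center (-1/2, 0), radius 1/9; u4: center (1/4, -11/40), radius 1/90
In normal form, the second expression is u1: center (9/40, -11/40), radius 1/90; u2: center (1/2, -1/2), radius 1/9; u3: center (-1/2, 0), radius 1/9; u4: center (1/4, -11/40), radius 1/90
Both agree, so they are equal.

equal — both sides give u1: center (9/40, -11/40), radius 1/90; u2: center (1/2, -1/2), radius 1/9; u3: center (-1/2, 0), radius 1/9; u4: center (1/4, -11/40), radius 1/90


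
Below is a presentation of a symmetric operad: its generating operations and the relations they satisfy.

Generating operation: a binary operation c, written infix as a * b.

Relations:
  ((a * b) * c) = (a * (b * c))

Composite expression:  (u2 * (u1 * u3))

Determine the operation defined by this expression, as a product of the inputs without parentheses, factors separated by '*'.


u2 * u1 * u3

Key point: c is associative — brackets drop, the u-order remains.
(u1 * u3) reduces to u1 * u3
(u2 * (u1 * u3)) reduces to u2 * u1 * u3


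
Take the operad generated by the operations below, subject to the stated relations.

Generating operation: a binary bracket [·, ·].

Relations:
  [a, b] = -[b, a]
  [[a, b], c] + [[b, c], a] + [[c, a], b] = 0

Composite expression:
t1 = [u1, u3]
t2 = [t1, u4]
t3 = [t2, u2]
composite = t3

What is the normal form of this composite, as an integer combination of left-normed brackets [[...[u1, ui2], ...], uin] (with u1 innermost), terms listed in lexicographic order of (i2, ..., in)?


In the tensor algebra, words opening u1 carry the u1-anchored form.
Composite bracket: [[[u1, u3], u4], u2]
Under [a, b] = ab - ba we get 8 signed associative words (2^3 = 8).
Only words starting with u1 matter:
  sign of u1u3u4u2 is +1, so it contributes +[[[u1, u3], u4], u2]

[[[u1, u3], u4], u2]


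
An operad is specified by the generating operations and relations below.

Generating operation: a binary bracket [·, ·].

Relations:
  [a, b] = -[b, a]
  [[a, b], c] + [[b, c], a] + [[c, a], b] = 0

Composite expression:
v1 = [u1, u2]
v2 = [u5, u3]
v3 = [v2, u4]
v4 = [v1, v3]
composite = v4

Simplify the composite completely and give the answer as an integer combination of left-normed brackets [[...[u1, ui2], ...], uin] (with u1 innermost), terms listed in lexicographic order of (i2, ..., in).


-[[[[u1, u2], u3], u5], u4] + [[[[u1, u2], u4], u3], u5] - [[[[u1, u2], u4], u5], u3] + [[[[u1, u2], u5], u3], u4]

A multilinear Lie element is pinned by u1-initial words (u1 innermost).
Composite bracket: [[u1, u2], [[u5, u3], u4]]
The bracket unfolds into 16 signed words via [a, b] = ab - ba (2^4 = 16).
Collect the words opening with u1:
  word u1u2u3u5u4 has sign -1, contributing -[[[[u1, u2], u3], u5], u4]
  word u1u2u4u3u5 has sign +1, contributing +[[[[u1, u2], u4], u3], u5]
  word u1u2u4u5u3 has sign -1, contributing -[[[[u1, u2], u4], u5], u3]
  word u1u2u5u3u4 has sign +1, contributing +[[[[u1, u2], u5], u3], u4]


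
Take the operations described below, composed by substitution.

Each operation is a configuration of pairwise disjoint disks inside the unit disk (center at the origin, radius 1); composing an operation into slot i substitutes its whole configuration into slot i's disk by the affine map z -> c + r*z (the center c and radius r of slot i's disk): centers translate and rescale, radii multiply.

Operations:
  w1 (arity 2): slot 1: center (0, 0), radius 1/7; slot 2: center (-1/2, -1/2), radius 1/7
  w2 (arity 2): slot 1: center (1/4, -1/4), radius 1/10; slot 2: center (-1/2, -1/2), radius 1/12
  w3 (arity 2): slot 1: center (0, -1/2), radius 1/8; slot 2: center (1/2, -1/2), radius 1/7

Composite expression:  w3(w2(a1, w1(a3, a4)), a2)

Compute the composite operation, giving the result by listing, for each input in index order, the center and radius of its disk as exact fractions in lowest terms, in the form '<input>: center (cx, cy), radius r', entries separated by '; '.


a1: center (1/32, -17/32), radius 1/80; a2: center (1/2, -1/2), radius 1/7; a3: center (-1/16, -9/16), radius 1/672; a4: center (-13/192, -109/192), radius 1/672

Follow each a-input down from w3: c' goes to c + r*c', radius to r*r'.
tracing a1 down its 2-map path: center (1/32, -17/32), radius 1/80
tracing a3 down its 3-map path: center (-1/16, -9/16), radius 1/672
tracing a4 down its 3-map path: center (-13/192, -109/192), radius 1/672
tracing a2 down its 1-map path: center (1/2, -1/2), radius 1/7


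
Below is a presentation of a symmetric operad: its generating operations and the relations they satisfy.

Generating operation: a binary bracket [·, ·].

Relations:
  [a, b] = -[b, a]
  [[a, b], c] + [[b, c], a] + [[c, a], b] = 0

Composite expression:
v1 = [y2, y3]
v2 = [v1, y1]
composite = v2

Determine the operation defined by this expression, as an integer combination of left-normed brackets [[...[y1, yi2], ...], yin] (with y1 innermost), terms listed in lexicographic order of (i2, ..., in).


-[[y1, y2], y3] + [[y1, y3], y2]

Antisymmetry and Jacobi reduce to y1-anchored left-normed brackets.
Composite bracket: [[y2, y3], y1]
Each bracket splits as ab - ba, giving 4 signed words (2^2 = 4).
Words beginning with y1 determine it all:
  from y1y2y3, sign -1: term -[[y1, y2], y3]
  from y1y3y2, sign +1: term +[[y1, y3], y2]


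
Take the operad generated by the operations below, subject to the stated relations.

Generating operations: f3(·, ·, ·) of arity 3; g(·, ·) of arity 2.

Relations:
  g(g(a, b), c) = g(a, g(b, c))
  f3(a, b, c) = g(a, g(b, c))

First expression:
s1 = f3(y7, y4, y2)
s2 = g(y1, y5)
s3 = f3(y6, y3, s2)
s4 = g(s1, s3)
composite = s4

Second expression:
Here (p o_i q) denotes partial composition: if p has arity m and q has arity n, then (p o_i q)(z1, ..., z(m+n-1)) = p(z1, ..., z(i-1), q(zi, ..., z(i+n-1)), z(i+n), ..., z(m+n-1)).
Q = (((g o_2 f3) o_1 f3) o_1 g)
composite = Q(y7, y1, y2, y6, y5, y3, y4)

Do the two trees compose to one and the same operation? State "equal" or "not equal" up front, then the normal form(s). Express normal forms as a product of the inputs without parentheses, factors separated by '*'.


Normal form of the first expression: y7 * y4 * y2 * y6 * y3 * y1 * y5
Normal form of the second expression: y7 * y1 * y2 * y6 * y5 * y3 * y4
Different reductions; not equal.

not equal; first: y7 * y4 * y2 * y6 * y3 * y1 * y5; second: y7 * y1 * y2 * y6 * y5 * y3 * y4


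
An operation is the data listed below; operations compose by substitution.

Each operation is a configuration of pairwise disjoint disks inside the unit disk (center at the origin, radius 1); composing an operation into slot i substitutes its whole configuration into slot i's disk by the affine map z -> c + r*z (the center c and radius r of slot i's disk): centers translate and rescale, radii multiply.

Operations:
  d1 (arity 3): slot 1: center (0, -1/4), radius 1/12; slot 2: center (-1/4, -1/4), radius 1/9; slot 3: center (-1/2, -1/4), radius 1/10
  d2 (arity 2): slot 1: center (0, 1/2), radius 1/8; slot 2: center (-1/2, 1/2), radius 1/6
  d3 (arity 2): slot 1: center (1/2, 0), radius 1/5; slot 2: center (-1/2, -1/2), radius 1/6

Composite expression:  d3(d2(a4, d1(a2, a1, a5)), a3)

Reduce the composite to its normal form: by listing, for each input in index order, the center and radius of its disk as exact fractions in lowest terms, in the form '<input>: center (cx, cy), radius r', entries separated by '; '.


a1: center (47/120, 11/120), radius 1/270; a2: center (2/5, 11/120), radius 1/360; a3: center (-1/2, -1/2), radius 1/6; a4: center (1/2, 1/10), radius 1/40; a5: center (23/60, 11/120), radius 1/300

Affine substitution under d3: radii multiply and a-centers shift.
tracing a4 down its 2-map path: center (1/2, 1/10), radius 1/40
tracing a2 down its 3-map path: center (2/5, 11/120), radius 1/360
tracing a1 down its 3-map path: center (47/120, 11/120), radius 1/270
tracing a5 down its 3-map path: center (23/60, 11/120), radius 1/300
tracing a3 down its 1-map path: center (-1/2, -1/2), radius 1/6
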